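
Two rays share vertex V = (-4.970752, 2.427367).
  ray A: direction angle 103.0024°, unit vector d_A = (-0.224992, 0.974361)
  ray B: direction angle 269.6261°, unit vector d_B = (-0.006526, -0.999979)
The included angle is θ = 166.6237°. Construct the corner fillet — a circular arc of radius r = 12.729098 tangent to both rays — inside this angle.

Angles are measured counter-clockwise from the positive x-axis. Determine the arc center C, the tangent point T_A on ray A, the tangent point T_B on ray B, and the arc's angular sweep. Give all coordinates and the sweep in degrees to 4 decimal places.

bisector direction at 186.3142° = (-0.993934,-0.109982)
center distance |VC| = r/sin(θ/2) = 12.729098/sin(83.3119°) = 12.816316
C = V + |VC|·bis = (-17.7093,1.0178)
T_A = V + ((C−V)·d_A)·d_A = V + 1.4927·d_A = (-5.3066,3.8818)
T_B = V + ((C−V)·d_B)·d_B = V + 1.4927·d_B = (-4.9805,0.9347)
sweep = 180° − θ = 13.3763°

center=(-17.7093,1.0178) T_A=(-5.3066,3.8818) T_B=(-4.9805,0.9347) sweep=13.3763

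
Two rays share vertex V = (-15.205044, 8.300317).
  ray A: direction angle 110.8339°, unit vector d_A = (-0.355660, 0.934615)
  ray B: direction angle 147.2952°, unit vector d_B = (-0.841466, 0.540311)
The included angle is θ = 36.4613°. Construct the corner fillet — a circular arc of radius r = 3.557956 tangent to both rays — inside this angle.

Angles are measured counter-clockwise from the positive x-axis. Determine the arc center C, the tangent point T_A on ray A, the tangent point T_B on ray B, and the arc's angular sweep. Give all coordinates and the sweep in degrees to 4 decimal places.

bisector direction at 129.0646° = (-0.630196,0.776436)
center distance |VC| = r/sin(θ/2) = 3.557956/sin(18.2307°) = 11.372974
C = V + |VC|·bis = (-22.3722,17.1307)
T_A = V + ((C−V)·d_A)·d_A = V + 10.8021·d_A = (-19.0469,18.3961)
T_B = V + ((C−V)·d_B)·d_B = V + 10.8021·d_B = (-24.2946,14.1368)
sweep = 180° − θ = 143.5387°

center=(-22.3722,17.1307) T_A=(-19.0469,18.3961) T_B=(-24.2946,14.1368) sweep=143.5387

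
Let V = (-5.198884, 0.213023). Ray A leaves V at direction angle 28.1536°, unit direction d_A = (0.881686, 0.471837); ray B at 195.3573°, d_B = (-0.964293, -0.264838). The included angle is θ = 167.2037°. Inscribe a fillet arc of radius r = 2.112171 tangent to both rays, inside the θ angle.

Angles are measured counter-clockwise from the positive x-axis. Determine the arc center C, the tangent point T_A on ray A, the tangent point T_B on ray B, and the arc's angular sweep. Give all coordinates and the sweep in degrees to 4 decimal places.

bisector direction at 111.7555° = (-0.370646,0.928774)
center distance |VC| = r/sin(θ/2) = 2.112171/sin(83.6018°) = 2.125409
C = V + |VC|·bis = (-5.9867,2.1870)
T_A = V + ((C−V)·d_A)·d_A = V + 0.2368·d_A = (-4.9901,0.3248)
T_B = V + ((C−V)·d_B)·d_B = V + 0.2368·d_B = (-5.4273,0.1503)
sweep = 180° − θ = 12.7963°

center=(-5.9867,2.1870) T_A=(-4.9901,0.3248) T_B=(-5.4273,0.1503) sweep=12.7963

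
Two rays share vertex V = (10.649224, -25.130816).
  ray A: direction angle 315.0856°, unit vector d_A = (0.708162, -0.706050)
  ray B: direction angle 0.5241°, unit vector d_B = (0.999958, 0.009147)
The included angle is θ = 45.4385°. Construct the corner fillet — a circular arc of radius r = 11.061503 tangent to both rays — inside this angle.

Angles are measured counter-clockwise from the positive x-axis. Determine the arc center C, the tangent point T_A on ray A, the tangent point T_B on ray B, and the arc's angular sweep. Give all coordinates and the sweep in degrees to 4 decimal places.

bisector direction at 337.8048° = (0.925903,-0.377762)
center distance |VC| = r/sin(θ/2) = 11.061503/sin(22.7192°) = 28.640719
C = V + |VC|·bis = (37.1677,-35.9502)
T_A = V + ((C−V)·d_A)·d_A = V + 26.4184·d_A = (29.3578,-43.7835)
T_B = V + ((C−V)·d_B)·d_B = V + 26.4184·d_B = (37.0666,-24.8892)
sweep = 180° − θ = 134.5615°

center=(37.1677,-35.9502) T_A=(29.3578,-43.7835) T_B=(37.0666,-24.8892) sweep=134.5615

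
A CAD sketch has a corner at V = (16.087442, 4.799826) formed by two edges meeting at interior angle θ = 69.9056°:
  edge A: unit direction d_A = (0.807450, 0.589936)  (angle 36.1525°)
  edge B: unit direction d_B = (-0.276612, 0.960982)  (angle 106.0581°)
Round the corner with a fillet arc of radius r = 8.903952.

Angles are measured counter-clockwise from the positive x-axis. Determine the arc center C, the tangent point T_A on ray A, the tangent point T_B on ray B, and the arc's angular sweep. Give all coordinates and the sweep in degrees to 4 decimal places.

center=(21.1204,19.5042) T_A=(26.3731,12.3147) T_B=(12.5638,17.0413) sweep=110.0944

bisector direction at 71.1053° = (0.323830,0.946115)
center distance |VC| = r/sin(θ/2) = 8.903952/sin(34.9528°) = 15.541857
C = V + |VC|·bis = (21.1204,19.5042)
T_A = V + ((C−V)·d_A)·d_A = V + 12.7385·d_A = (26.3731,12.3147)
T_B = V + ((C−V)·d_B)·d_B = V + 12.7385·d_B = (12.5638,17.0413)
sweep = 180° − θ = 110.0944°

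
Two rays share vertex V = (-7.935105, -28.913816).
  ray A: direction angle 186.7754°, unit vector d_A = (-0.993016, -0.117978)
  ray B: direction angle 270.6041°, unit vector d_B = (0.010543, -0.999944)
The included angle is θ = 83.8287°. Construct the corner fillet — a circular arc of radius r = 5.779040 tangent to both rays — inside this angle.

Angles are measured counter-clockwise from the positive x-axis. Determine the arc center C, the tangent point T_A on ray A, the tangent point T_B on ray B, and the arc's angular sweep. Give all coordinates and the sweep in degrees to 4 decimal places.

center=(-13.6459,-35.4120) T_A=(-14.3277,-29.6733) T_B=(-7.8672,-35.3511) sweep=96.1713

bisector direction at 228.6898° = (-0.660136,-0.751146)
center distance |VC| = r/sin(θ/2) = 5.779040/sin(41.9143°) = 8.651012
C = V + |VC|·bis = (-13.6459,-35.4120)
T_A = V + ((C−V)·d_A)·d_A = V + 6.4376·d_A = (-14.3277,-29.6733)
T_B = V + ((C−V)·d_B)·d_B = V + 6.4376·d_B = (-7.8672,-35.3511)
sweep = 180° − θ = 96.1713°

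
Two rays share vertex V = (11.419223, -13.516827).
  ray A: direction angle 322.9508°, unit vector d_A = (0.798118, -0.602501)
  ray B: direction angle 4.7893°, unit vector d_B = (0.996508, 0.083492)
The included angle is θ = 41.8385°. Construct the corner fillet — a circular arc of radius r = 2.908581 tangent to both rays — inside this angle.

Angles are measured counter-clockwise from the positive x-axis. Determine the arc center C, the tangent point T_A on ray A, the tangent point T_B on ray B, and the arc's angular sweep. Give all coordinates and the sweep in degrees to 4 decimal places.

center=(19.2446,-15.7800) T_A=(17.4922,-18.1013) T_B=(19.0018,-12.8815) sweep=138.1615

bisector direction at 343.8701° = (0.960634,-0.277817)
center distance |VC| = r/sin(θ/2) = 2.908581/sin(20.9193°) = 8.146103
C = V + |VC|·bis = (19.2446,-15.7800)
T_A = V + ((C−V)·d_A)·d_A = V + 7.6091·d_A = (17.4922,-18.1013)
T_B = V + ((C−V)·d_B)·d_B = V + 7.6091·d_B = (19.0018,-12.8815)
sweep = 180° − θ = 138.1615°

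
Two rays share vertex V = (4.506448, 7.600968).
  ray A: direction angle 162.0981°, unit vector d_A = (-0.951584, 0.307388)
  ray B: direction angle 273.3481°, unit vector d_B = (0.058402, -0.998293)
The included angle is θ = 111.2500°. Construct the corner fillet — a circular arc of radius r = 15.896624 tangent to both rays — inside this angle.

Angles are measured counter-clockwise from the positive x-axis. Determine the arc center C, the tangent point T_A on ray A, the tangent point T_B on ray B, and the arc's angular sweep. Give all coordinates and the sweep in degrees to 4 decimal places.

bisector direction at 217.7231° = (-0.790977,-0.611846)
center distance |VC| = r/sin(θ/2) = 15.896624/sin(55.6250°) = 19.260232
C = V + |VC|·bis = (-10.7280,-4.1833)
T_A = V + ((C−V)·d_A)·d_A = V + 10.8745·d_A = (-5.8415,10.9436)
T_B = V + ((C−V)·d_B)·d_B = V + 10.8745·d_B = (5.1415,-3.2549)
sweep = 180° − θ = 68.7500°

center=(-10.7280,-4.1833) T_A=(-5.8415,10.9436) T_B=(5.1415,-3.2549) sweep=68.7500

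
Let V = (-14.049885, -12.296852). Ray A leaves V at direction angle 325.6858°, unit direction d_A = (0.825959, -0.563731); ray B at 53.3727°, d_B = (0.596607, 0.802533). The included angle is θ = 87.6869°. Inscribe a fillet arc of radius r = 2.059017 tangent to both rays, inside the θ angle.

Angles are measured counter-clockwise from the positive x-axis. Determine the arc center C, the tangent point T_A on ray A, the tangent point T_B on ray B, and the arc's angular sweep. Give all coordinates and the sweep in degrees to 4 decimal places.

center=(-11.1184,-11.8048) T_A=(-12.2791,-13.5054) T_B=(-12.7708,-10.5763) sweep=92.3131

bisector direction at 9.5292° = (0.986201,0.165551)
center distance |VC| = r/sin(θ/2) = 2.059017/sin(43.8434°) = 2.972493
C = V + |VC|·bis = (-11.1184,-11.8048)
T_A = V + ((C−V)·d_A)·d_A = V + 2.1439·d_A = (-12.2791,-13.5054)
T_B = V + ((C−V)·d_B)·d_B = V + 2.1439·d_B = (-12.7708,-10.5763)
sweep = 180° − θ = 92.3131°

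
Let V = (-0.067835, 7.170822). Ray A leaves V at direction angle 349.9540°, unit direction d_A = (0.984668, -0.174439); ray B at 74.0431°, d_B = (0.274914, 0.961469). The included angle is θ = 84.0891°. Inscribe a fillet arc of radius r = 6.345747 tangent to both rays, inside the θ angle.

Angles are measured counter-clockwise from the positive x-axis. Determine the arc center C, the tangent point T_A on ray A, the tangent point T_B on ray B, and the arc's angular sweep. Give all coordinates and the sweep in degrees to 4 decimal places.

bisector direction at 31.9986° = (0.848062,0.529898)
center distance |VC| = r/sin(θ/2) = 6.345747/sin(42.0446°) = 9.475390
C = V + |VC|·bis = (7.9679,12.1918)
T_A = V + ((C−V)·d_A)·d_A = V + 7.0367·d_A = (6.8609,5.9434)
T_B = V + ((C−V)·d_B)·d_B = V + 7.0367·d_B = (1.8666,13.9363)
sweep = 180° − θ = 95.9109°

center=(7.9679,12.1918) T_A=(6.8609,5.9434) T_B=(1.8666,13.9363) sweep=95.9109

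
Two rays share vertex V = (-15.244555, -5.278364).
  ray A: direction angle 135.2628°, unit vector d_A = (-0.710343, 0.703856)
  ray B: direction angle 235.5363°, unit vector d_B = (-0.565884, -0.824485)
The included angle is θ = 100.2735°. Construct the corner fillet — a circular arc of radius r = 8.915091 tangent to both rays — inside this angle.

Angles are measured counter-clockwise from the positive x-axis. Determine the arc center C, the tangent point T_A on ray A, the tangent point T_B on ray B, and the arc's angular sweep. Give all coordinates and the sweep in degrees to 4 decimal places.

center=(-26.8076,-6.3713) T_A=(-20.5327,-0.0385) T_B=(-19.4573,-11.4162) sweep=79.7265

bisector direction at 185.3996° = (-0.995563,-0.094100)
center distance |VC| = r/sin(θ/2) = 8.915091/sin(50.1367°) = 11.614597
C = V + |VC|·bis = (-26.8076,-6.3713)
T_A = V + ((C−V)·d_A)·d_A = V + 7.4445·d_A = (-20.5327,-0.0385)
T_B = V + ((C−V)·d_B)·d_B = V + 7.4445·d_B = (-19.4573,-11.4162)
sweep = 180° − θ = 79.7265°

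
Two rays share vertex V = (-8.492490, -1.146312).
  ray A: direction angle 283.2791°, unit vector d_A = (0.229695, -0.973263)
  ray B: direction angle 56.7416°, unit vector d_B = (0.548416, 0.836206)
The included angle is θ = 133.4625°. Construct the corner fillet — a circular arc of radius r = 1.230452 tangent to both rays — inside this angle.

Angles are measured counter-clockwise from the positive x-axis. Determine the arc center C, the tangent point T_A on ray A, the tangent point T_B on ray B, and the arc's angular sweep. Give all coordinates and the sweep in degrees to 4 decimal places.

bisector direction at 350.0104° = (0.984839,-0.173470)
center distance |VC| = r/sin(θ/2) = 1.230452/sin(66.7313°) = 1.339396
C = V + |VC|·bis = (-7.1734,-1.3787)
T_A = V + ((C−V)·d_A)·d_A = V + 0.5291·d_A = (-8.3710,-1.6613)
T_B = V + ((C−V)·d_B)·d_B = V + 0.5291·d_B = (-8.2023,-0.7039)
sweep = 180° − θ = 46.5375°

center=(-7.1734,-1.3787) T_A=(-8.3710,-1.6613) T_B=(-8.2023,-0.7039) sweep=46.5375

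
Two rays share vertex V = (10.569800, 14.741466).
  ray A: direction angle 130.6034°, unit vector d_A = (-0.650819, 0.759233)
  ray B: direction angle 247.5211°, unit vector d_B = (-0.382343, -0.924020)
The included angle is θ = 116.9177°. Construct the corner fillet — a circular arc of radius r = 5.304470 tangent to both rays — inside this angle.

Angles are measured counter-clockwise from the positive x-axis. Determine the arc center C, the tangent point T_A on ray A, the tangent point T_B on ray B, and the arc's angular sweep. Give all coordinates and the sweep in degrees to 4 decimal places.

center=(4.4235,13.7611) T_A=(8.4508,17.2134) T_B=(9.3250,11.7330) sweep=63.0823

bisector direction at 189.0622° = (-0.987518,-0.157507)
center distance |VC| = r/sin(θ/2) = 5.304470/sin(58.4588°) = 6.223970
C = V + |VC|·bis = (4.4235,13.7611)
T_A = V + ((C−V)·d_A)·d_A = V + 3.2558·d_A = (8.4508,17.2134)
T_B = V + ((C−V)·d_B)·d_B = V + 3.2558·d_B = (9.3250,11.7330)
sweep = 180° − θ = 63.0823°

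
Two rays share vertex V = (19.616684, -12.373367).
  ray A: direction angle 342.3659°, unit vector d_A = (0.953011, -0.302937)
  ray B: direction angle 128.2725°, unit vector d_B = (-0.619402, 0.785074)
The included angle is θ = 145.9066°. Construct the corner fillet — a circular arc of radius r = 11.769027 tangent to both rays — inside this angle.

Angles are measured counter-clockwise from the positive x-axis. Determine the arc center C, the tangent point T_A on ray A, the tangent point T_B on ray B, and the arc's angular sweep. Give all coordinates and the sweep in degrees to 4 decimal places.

center=(26.6210,-2.2506) T_A=(23.0558,-13.4666) T_B=(17.3815,-9.5403) sweep=34.0934

bisector direction at 55.3192° = (0.569004,0.822335)
center distance |VC| = r/sin(θ/2) = 11.769027/sin(72.9533°) = 12.309846
C = V + |VC|·bis = (26.6210,-2.2506)
T_A = V + ((C−V)·d_A)·d_A = V + 3.6086·d_A = (23.0558,-13.4666)
T_B = V + ((C−V)·d_B)·d_B = V + 3.6086·d_B = (17.3815,-9.5403)
sweep = 180° − θ = 34.0934°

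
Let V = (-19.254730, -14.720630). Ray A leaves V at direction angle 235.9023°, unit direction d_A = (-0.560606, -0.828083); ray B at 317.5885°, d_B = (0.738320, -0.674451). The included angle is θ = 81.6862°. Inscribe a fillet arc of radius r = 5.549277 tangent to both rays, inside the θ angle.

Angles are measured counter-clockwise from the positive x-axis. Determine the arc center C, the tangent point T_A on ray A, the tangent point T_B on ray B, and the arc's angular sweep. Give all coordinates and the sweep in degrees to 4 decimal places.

center=(-18.2581,-23.1472) T_A=(-22.8533,-20.0362) T_B=(-14.5154,-19.0500) sweep=98.3138

bisector direction at 276.7454° = (0.117458,-0.993078)
center distance |VC| = r/sin(θ/2) = 5.549277/sin(40.8431°) = 8.485265
C = V + |VC|·bis = (-18.2581,-23.1472)
T_A = V + ((C−V)·d_A)·d_A = V + 6.4191·d_A = (-22.8533,-20.0362)
T_B = V + ((C−V)·d_B)·d_B = V + 6.4191·d_B = (-14.5154,-19.0500)
sweep = 180° − θ = 98.3138°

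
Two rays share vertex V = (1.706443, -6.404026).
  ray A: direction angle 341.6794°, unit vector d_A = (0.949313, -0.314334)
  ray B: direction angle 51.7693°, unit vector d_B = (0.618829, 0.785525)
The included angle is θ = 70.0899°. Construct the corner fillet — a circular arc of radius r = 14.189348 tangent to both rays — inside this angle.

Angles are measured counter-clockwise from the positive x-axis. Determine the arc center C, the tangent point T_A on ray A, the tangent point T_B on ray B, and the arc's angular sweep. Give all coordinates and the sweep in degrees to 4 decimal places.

center=(25.3719,0.7069) T_A=(20.9117,-12.7632) T_B=(14.2258,9.4877) sweep=109.9101

bisector direction at 16.7243° = (0.957700,0.287768)
center distance |VC| = r/sin(θ/2) = 14.189348/sin(35.0450°) = 24.710695
C = V + |VC|·bis = (25.3719,0.7069)
T_A = V + ((C−V)·d_A)·d_A = V + 20.2307·d_A = (20.9117,-12.7632)
T_B = V + ((C−V)·d_B)·d_B = V + 20.2307·d_B = (14.2258,9.4877)
sweep = 180° − θ = 109.9101°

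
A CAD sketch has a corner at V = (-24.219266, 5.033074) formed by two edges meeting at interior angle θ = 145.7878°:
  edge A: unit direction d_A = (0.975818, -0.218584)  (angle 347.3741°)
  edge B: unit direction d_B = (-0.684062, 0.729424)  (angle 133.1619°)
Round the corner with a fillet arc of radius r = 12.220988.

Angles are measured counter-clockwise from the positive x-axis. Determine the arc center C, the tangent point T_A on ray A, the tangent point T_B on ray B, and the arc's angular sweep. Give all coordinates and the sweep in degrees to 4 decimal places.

bisector direction at 60.2680° = (0.495944,0.868355)
center distance |VC| = r/sin(θ/2) = 12.220988/sin(72.8939°) = 12.786647
C = V + |VC|·bis = (-17.8778,16.1364)
T_A = V + ((C−V)·d_A)·d_A = V + 3.7611·d_A = (-20.5491,4.2110)
T_B = V + ((C−V)·d_B)·d_B = V + 3.7611·d_B = (-26.7921,7.7765)
sweep = 180° − θ = 34.2122°

center=(-17.8778,16.1364) T_A=(-20.5491,4.2110) T_B=(-26.7921,7.7765) sweep=34.2122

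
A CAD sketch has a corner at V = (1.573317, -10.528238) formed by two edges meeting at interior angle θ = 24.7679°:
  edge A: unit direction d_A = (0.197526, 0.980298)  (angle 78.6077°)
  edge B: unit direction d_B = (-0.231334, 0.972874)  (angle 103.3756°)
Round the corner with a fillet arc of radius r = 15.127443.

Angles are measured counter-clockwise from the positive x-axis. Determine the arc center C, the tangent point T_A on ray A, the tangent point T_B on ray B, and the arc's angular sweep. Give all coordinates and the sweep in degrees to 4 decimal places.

center=(0.3526,59.9980) T_A=(15.1820,57.0099) T_B=(-14.3645,56.4985) sweep=155.2321

bisector direction at 90.9916° = (-0.017307,0.999850)
center distance |VC| = r/sin(θ/2) = 15.127443/sin(12.3840°) = 70.536795
C = V + |VC|·bis = (0.3526,59.9980)
T_A = V + ((C−V)·d_A)·d_A = V + 68.8956·d_A = (15.1820,57.0099)
T_B = V + ((C−V)·d_B)·d_B = V + 68.8956·d_B = (-14.3645,56.4985)
sweep = 180° − θ = 155.2321°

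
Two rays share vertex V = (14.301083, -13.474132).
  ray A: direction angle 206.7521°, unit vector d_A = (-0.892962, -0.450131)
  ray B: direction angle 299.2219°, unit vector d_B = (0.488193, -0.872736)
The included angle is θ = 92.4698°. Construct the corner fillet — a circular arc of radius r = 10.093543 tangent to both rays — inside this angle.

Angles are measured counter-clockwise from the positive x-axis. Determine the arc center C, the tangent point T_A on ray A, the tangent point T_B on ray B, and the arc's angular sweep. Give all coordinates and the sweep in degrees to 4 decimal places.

center=(10.2117,-26.8390) T_A=(5.6683,-17.8258) T_B=(19.0207,-21.9114) sweep=87.5302

bisector direction at 252.9870° = (-0.292589,-0.956238)
center distance |VC| = r/sin(θ/2) = 10.093543/sin(46.2349°) = 13.976459
C = V + |VC|·bis = (10.2117,-26.8390)
T_A = V + ((C−V)·d_A)·d_A = V + 9.6676·d_A = (5.6683,-17.8258)
T_B = V + ((C−V)·d_B)·d_B = V + 9.6676·d_B = (19.0207,-21.9114)
sweep = 180° − θ = 87.5302°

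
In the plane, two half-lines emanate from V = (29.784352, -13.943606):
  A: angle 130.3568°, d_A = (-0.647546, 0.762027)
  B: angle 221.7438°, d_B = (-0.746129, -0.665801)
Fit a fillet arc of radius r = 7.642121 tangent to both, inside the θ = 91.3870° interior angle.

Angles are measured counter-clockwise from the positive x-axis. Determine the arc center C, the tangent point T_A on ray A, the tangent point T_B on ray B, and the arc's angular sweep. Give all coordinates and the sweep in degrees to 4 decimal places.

bisector direction at 176.0503° = (-0.997625,0.068881)
center distance |VC| = r/sin(θ/2) = 7.642121/sin(45.6935°) = 10.679118
C = V + |VC|·bis = (19.1306,-13.2080)
T_A = V + ((C−V)·d_A)·d_A = V + 7.4593·d_A = (24.9541,-8.2594)
T_B = V + ((C−V)·d_B)·d_B = V + 7.4593·d_B = (24.2187,-18.9100)
sweep = 180° − θ = 88.6130°

center=(19.1306,-13.2080) T_A=(24.9541,-8.2594) T_B=(24.2187,-18.9100) sweep=88.6130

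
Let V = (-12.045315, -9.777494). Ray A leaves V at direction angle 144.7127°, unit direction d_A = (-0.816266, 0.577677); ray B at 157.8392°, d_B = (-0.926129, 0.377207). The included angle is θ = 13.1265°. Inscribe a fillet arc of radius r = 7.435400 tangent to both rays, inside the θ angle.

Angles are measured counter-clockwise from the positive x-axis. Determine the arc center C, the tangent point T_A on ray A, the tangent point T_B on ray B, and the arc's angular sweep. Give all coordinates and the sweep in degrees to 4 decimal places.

bisector direction at 151.2760° = (-0.876945,0.480592)
center distance |VC| = r/sin(θ/2) = 7.435400/sin(6.5633°) = 65.051636
C = V + |VC|·bis = (-69.0920,21.4858)
T_A = V + ((C−V)·d_A)·d_A = V + 64.6253·d_A = (-64.7967,27.5550)
T_B = V + ((C−V)·d_B)·d_B = V + 64.6253·d_B = (-71.8967,14.5996)
sweep = 180° − θ = 166.8735°

center=(-69.0920,21.4858) T_A=(-64.7967,27.5550) T_B=(-71.8967,14.5996) sweep=166.8735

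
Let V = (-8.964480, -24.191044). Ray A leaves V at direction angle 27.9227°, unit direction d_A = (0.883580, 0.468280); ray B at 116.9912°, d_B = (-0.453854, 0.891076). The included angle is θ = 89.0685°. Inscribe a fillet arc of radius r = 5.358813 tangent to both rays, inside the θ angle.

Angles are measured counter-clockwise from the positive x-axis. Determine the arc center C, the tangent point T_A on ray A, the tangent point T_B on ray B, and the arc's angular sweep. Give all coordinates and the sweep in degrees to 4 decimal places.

bisector direction at 72.4569° = (0.301422,0.953491)
center distance |VC| = r/sin(θ/2) = 5.358813/sin(44.5343°) = 7.640869
C = V + |VC|·bis = (-6.6614,-16.9055)
T_A = V + ((C−V)·d_A)·d_A = V + 5.4467·d_A = (-4.1519,-21.6405)
T_B = V + ((C−V)·d_B)·d_B = V + 5.4467·d_B = (-11.4365,-19.3377)
sweep = 180° − θ = 90.9315°

center=(-6.6614,-16.9055) T_A=(-4.1519,-21.6405) T_B=(-11.4365,-19.3377) sweep=90.9315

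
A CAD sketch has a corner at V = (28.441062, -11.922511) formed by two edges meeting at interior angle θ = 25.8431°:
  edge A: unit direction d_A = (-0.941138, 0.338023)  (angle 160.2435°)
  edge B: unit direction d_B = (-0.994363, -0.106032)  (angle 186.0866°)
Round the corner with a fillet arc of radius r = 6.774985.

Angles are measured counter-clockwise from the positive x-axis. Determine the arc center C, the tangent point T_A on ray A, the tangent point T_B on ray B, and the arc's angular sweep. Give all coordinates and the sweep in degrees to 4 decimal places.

bisector direction at 173.1651° = (-0.992893,0.119010)
center distance |VC| = r/sin(θ/2) = 6.774985/sin(12.9215°) = 30.297309
C = V + |VC|·bis = (-1.6409,-8.3168)
T_A = V + ((C−V)·d_A)·d_A = V + 29.5301·d_A = (0.6492,-1.9406)
T_B = V + ((C−V)·d_B)·d_B = V + 29.5301·d_B = (-0.9226,-15.0536)
sweep = 180° − θ = 154.1569°

center=(-1.6409,-8.3168) T_A=(0.6492,-1.9406) T_B=(-0.9226,-15.0536) sweep=154.1569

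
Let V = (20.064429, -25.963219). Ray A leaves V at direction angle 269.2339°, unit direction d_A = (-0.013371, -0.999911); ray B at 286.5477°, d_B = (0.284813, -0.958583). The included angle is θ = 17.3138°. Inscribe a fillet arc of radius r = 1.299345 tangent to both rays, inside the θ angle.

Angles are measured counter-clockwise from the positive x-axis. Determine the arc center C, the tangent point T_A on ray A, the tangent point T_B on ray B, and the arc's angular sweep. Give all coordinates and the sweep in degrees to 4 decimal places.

bisector direction at 277.8908° = (0.137285,-0.990532)
center distance |VC| = r/sin(θ/2) = 1.299345/sin(8.6569°) = 8.632535
C = V + |VC|·bis = (21.2496,-34.5140)
T_A = V + ((C−V)·d_A)·d_A = V + 8.5342·d_A = (19.9503,-34.4966)
T_B = V + ((C−V)·d_B)·d_B = V + 8.5342·d_B = (22.4951,-34.1439)
sweep = 180° − θ = 162.6862°

center=(21.2496,-34.5140) T_A=(19.9503,-34.4966) T_B=(22.4951,-34.1439) sweep=162.6862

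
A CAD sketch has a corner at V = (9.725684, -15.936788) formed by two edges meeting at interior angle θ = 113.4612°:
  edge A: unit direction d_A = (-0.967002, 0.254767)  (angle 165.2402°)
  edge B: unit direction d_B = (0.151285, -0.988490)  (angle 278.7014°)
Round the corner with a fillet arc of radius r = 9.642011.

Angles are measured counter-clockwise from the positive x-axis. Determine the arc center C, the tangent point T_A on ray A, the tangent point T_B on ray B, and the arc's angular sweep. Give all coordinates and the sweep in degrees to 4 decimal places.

center=(1.1517,-23.6489) T_A=(3.6082,-14.3251) T_B=(10.6828,-22.1902) sweep=66.5388

bisector direction at 221.9708° = (-0.743486,-0.668752)
center distance |VC| = r/sin(θ/2) = 9.642011/sin(56.7306°) = 11.532120
C = V + |VC|·bis = (1.1517,-23.6489)
T_A = V + ((C−V)·d_A)·d_A = V + 6.3262·d_A = (3.6082,-14.3251)
T_B = V + ((C−V)·d_B)·d_B = V + 6.3262·d_B = (10.6828,-22.1902)
sweep = 180° − θ = 66.5388°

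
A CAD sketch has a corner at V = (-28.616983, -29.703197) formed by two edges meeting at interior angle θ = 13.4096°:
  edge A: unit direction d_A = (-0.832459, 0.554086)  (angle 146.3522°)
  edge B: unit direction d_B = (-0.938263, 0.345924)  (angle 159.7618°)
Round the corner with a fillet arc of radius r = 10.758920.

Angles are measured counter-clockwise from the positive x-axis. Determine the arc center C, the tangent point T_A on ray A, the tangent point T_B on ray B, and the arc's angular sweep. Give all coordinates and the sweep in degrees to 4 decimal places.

center=(-110.7652,12.0505) T_A=(-104.8038,21.0069) T_B=(-114.4869,1.9558) sweep=166.5904

bisector direction at 153.0570° = (-0.891458,0.453104)
center distance |VC| = r/sin(θ/2) = 10.758920/sin(6.7048°) = 92.150380
C = V + |VC|·bis = (-110.7652,12.0505)
T_A = V + ((C−V)·d_A)·d_A = V + 91.5202·d_A = (-104.8038,21.0069)
T_B = V + ((C−V)·d_B)·d_B = V + 91.5202·d_B = (-114.4869,1.9558)
sweep = 180° − θ = 166.5904°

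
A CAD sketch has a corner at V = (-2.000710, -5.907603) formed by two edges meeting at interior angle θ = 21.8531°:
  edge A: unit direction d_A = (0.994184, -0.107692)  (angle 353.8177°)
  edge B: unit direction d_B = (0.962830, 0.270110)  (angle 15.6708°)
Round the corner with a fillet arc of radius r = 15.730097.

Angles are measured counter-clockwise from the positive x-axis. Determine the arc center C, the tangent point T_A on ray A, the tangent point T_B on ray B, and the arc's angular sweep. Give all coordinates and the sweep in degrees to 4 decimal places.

bisector direction at 4.7442° = (0.996574,0.082708)
center distance |VC| = r/sin(θ/2) = 15.730097/sin(10.9266°) = 82.986335
C = V + |VC|·bis = (80.7013,0.9560)
T_A = V + ((C−V)·d_A)·d_A = V + 81.4819·d_A = (79.0073,-14.6826)
T_B = V + ((C−V)·d_B)·d_B = V + 81.4819·d_B = (76.4524,16.1014)
sweep = 180° − θ = 158.1469°

center=(80.7013,0.9560) T_A=(79.0073,-14.6826) T_B=(76.4524,16.1014) sweep=158.1469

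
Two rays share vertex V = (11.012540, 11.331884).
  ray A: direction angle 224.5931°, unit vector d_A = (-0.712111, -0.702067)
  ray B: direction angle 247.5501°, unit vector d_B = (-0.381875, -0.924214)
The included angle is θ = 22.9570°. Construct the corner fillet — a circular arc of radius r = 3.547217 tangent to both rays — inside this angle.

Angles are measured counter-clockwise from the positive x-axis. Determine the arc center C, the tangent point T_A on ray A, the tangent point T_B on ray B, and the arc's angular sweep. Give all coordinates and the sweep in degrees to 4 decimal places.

center=(1.0633,-3.4583) T_A=(-1.4271,-0.9323) T_B=(4.3417,-4.8129) sweep=157.0430

bisector direction at 236.0716° = (-0.558156,-0.829736)
center distance |VC| = r/sin(θ/2) = 3.547217/sin(11.4785°) = 17.825192
C = V + |VC|·bis = (1.0633,-3.4583)
T_A = V + ((C−V)·d_A)·d_A = V + 17.4687·d_A = (-1.4271,-0.9323)
T_B = V + ((C−V)·d_B)·d_B = V + 17.4687·d_B = (4.3417,-4.8129)
sweep = 180° − θ = 157.0430°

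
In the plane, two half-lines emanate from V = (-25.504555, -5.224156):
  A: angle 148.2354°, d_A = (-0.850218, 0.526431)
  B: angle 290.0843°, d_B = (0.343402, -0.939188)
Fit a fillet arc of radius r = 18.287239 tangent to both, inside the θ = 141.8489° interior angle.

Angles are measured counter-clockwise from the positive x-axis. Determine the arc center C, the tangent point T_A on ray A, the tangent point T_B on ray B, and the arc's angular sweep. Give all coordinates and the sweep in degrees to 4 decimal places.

bisector direction at 219.1598° = (-0.775387,-0.631486)
center distance |VC| = r/sin(θ/2) = 18.287239/sin(70.9244°) = 19.349764
C = V + |VC|·bis = (-40.5081,-17.4433)
T_A = V + ((C−V)·d_A)·d_A = V + 6.3238·d_A = (-30.8812,-1.8951)
T_B = V + ((C−V)·d_B)·d_B = V + 6.3238·d_B = (-23.3330,-11.1634)
sweep = 180° − θ = 38.1511°

center=(-40.5081,-17.4433) T_A=(-30.8812,-1.8951) T_B=(-23.3330,-11.1634) sweep=38.1511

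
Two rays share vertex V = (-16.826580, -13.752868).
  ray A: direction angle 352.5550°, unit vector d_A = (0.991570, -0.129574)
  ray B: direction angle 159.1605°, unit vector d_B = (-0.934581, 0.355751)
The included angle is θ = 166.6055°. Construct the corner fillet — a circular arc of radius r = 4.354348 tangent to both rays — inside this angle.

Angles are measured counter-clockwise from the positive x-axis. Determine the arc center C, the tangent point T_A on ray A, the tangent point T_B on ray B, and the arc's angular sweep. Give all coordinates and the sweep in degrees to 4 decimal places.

center=(-15.7554,-9.5015) T_A=(-16.3196,-13.8191) T_B=(-17.3044,-13.5710) sweep=13.3945

bisector direction at 75.8578° = (0.244330,0.969692)
center distance |VC| = r/sin(θ/2) = 4.354348/sin(83.3028°) = 4.384265
C = V + |VC|·bis = (-15.7554,-9.5015)
T_A = V + ((C−V)·d_A)·d_A = V + 0.5113·d_A = (-16.3196,-13.8191)
T_B = V + ((C−V)·d_B)·d_B = V + 0.5113·d_B = (-17.3044,-13.5710)
sweep = 180° − θ = 13.3945°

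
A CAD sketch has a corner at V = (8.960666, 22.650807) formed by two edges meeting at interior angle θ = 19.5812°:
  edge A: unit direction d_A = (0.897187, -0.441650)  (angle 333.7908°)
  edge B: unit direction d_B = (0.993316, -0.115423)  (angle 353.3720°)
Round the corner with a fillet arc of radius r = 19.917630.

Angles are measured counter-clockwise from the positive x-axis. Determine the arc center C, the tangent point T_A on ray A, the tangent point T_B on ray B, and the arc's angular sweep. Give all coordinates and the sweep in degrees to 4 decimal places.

center=(121.3140,-10.4562) T_A=(112.5173,-28.3261) T_B=(123.6129,9.3283) sweep=160.4188

bisector direction at 343.5814° = (0.959222,-0.282653)
center distance |VC| = r/sin(θ/2) = 19.917630/sin(9.7906°) = 117.129575
C = V + |VC|·bis = (121.3140,-10.4562)
T_A = V + ((C−V)·d_A)·d_A = V + 115.4237·d_A = (112.5173,-28.3261)
T_B = V + ((C−V)·d_B)·d_B = V + 115.4237·d_B = (123.6129,9.3283)
sweep = 180° − θ = 160.4188°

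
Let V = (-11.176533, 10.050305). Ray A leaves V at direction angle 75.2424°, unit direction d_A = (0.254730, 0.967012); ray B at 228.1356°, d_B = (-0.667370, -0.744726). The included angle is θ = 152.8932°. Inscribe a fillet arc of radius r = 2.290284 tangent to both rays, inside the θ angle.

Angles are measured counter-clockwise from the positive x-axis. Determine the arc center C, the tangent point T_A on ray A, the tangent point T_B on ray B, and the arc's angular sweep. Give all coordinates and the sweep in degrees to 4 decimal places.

center=(-13.2506,11.1676) T_A=(-11.0359,10.5842) T_B=(-11.5450,9.6391) sweep=27.1068

bisector direction at 151.6890° = (-0.880386,0.474257)
center distance |VC| = r/sin(θ/2) = 2.290284/sin(76.4466°) = 2.355891
C = V + |VC|·bis = (-13.2506,11.1676)
T_A = V + ((C−V)·d_A)·d_A = V + 0.5521·d_A = (-11.0359,10.5842)
T_B = V + ((C−V)·d_B)·d_B = V + 0.5521·d_B = (-11.5450,9.6391)
sweep = 180° − θ = 27.1068°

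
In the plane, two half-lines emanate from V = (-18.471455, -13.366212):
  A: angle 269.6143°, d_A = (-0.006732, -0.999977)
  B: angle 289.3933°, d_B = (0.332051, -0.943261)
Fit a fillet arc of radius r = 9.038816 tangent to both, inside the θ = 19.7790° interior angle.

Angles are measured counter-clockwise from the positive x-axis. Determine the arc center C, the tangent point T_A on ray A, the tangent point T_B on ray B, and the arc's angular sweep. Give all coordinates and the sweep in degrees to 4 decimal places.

center=(-9.7819,-65.2721) T_A=(-18.8205,-65.2112) T_B=(-1.2559,-62.2707) sweep=160.2210

bisector direction at 279.5038° = (0.165113,-0.986275)
center distance |VC| = r/sin(θ/2) = 9.038816/sin(9.8895°) = 52.628189
C = V + |VC|·bis = (-9.7819,-65.2721)
T_A = V + ((C−V)·d_A)·d_A = V + 51.8462·d_A = (-18.8205,-65.2112)
T_B = V + ((C−V)·d_B)·d_B = V + 51.8462·d_B = (-1.2559,-62.2707)
sweep = 180° − θ = 160.2210°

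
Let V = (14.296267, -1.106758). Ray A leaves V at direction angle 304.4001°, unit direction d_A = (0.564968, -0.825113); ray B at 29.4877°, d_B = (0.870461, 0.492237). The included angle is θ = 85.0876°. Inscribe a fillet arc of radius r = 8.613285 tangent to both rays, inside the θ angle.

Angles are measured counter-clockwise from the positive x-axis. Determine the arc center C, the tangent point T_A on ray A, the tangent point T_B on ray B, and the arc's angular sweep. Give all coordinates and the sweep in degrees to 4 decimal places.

bisector direction at 346.9439° = (0.974149,-0.225905)
center distance |VC| = r/sin(θ/2) = 8.613285/sin(42.5438°) = 12.738651
C = V + |VC|·bis = (26.7056,-3.9845)
T_A = V + ((C−V)·d_A)·d_A = V + 9.3853·d_A = (19.5987,-8.8507)
T_B = V + ((C−V)·d_B)·d_B = V + 9.3853·d_B = (22.4658,3.5130)
sweep = 180° − θ = 94.9124°

center=(26.7056,-3.9845) T_A=(19.5987,-8.8507) T_B=(22.4658,3.5130) sweep=94.9124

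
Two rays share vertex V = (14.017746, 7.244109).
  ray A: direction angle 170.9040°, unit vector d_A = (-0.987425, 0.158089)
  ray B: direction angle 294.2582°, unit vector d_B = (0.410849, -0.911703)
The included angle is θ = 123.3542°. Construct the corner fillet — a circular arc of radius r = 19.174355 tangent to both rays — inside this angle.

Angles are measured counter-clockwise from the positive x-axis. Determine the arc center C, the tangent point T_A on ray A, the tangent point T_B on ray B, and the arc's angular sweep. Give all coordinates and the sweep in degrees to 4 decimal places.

center=(0.7822,-10.0554) T_A=(3.8135,8.8778) T_B=(18.2636,-2.1776) sweep=56.6458

bisector direction at 232.5811° = (-0.607638,-0.794214)
center distance |VC| = r/sin(θ/2) = 19.174355/sin(61.6771°) = 21.781916
C = V + |VC|·bis = (0.7822,-10.0554)
T_A = V + ((C−V)·d_A)·d_A = V + 10.3342·d_A = (3.8135,8.8778)
T_B = V + ((C−V)·d_B)·d_B = V + 10.3342·d_B = (18.2636,-2.1776)
sweep = 180° − θ = 56.6458°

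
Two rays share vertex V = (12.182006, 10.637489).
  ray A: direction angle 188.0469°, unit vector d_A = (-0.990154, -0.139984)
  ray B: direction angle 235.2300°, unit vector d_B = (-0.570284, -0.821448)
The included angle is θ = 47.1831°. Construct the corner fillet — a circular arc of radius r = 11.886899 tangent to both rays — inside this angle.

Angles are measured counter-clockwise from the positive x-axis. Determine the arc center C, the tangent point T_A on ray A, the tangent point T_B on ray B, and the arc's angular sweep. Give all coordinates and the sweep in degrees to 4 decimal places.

bisector direction at 211.6385° = (-0.851375,-0.524557)
center distance |VC| = r/sin(θ/2) = 11.886899/sin(23.5916°) = 29.701366
C = V + |VC|·bis = (-13.1050,-4.9426)
T_A = V + ((C−V)·d_A)·d_A = V + 27.2190·d_A = (-14.7690,6.8273)
T_B = V + ((C−V)·d_B)·d_B = V + 27.2190·d_B = (-3.3405,-11.7215)
sweep = 180° − θ = 132.8169°

center=(-13.1050,-4.9426) T_A=(-14.7690,6.8273) T_B=(-3.3405,-11.7215) sweep=132.8169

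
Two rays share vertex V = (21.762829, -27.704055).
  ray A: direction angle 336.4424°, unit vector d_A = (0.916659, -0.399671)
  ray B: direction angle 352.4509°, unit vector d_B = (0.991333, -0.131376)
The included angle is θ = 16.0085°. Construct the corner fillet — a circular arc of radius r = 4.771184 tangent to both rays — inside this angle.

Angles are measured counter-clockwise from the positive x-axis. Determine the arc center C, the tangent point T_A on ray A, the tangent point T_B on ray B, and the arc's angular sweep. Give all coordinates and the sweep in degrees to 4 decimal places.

center=(54.7724,-36.8915) T_A=(52.8655,-41.2651) T_B=(55.3992,-32.1617) sweep=163.9915

bisector direction at 344.4467° = (0.963381,-0.268136)
center distance |VC| = r/sin(θ/2) = 4.771184/sin(8.0043°) = 34.264287
C = V + |VC|·bis = (54.7724,-36.8915)
T_A = V + ((C−V)·d_A)·d_A = V + 33.9305·d_A = (52.8655,-41.2651)
T_B = V + ((C−V)·d_B)·d_B = V + 33.9305·d_B = (55.3992,-32.1617)
sweep = 180° − θ = 163.9915°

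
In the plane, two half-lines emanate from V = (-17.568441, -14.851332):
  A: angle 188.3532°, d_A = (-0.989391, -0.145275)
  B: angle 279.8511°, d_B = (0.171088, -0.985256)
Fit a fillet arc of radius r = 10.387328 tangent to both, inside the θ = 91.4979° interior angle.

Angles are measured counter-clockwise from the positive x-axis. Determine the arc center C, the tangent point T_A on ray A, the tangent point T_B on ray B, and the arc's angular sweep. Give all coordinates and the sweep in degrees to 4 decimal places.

bisector direction at 234.1021° = (-0.586342,-0.810064)
center distance |VC| = r/sin(θ/2) = 10.387328/sin(45.7490°) = 14.501585
C = V + |VC|·bis = (-26.0713,-26.5985)
T_A = V + ((C−V)·d_A)·d_A = V + 10.1193·d_A = (-27.5803,-16.3214)
T_B = V + ((C−V)·d_B)·d_B = V + 10.1193·d_B = (-15.8372,-24.8214)
sweep = 180° − θ = 88.5021°

center=(-26.0713,-26.5985) T_A=(-27.5803,-16.3214) T_B=(-15.8372,-24.8214) sweep=88.5021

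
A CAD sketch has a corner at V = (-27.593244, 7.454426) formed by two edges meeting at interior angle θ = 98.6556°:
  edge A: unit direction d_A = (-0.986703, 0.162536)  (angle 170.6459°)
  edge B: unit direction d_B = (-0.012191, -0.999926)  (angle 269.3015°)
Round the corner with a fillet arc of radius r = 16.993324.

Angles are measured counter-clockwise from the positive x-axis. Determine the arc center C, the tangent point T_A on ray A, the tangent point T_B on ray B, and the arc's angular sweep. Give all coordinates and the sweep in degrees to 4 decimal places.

bisector direction at 219.9737° = (-0.766339,-0.642436)
center distance |VC| = r/sin(θ/2) = 16.993324/sin(49.3278°) = 22.405313
C = V + |VC|·bis = (-44.7633,-6.9396)
T_A = V + ((C−V)·d_A)·d_A = V + 14.6022·d_A = (-42.0013,9.8278)
T_B = V + ((C−V)·d_B)·d_B = V + 14.6022·d_B = (-27.7713,-7.1467)
sweep = 180° − θ = 81.3444°

center=(-44.7633,-6.9396) T_A=(-42.0013,9.8278) T_B=(-27.7713,-7.1467) sweep=81.3444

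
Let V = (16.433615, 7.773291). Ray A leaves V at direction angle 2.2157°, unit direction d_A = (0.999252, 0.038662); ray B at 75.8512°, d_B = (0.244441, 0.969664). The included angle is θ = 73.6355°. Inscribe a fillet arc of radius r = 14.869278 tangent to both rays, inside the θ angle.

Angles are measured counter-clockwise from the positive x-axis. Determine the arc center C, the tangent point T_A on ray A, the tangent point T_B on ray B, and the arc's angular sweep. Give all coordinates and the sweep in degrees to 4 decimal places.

bisector direction at 39.0335° = (0.776778,0.629774)
center distance |VC| = r/sin(θ/2) = 14.869278/sin(36.8177°) = 24.812251
C = V + |VC|·bis = (35.7072,23.3994)
T_A = V + ((C−V)·d_A)·d_A = V + 19.8633·d_A = (36.2821,8.5412)
T_B = V + ((C−V)·d_B)·d_B = V + 19.8633·d_B = (21.2890,27.0341)
sweep = 180° − θ = 106.3645°

center=(35.7072,23.3994) T_A=(36.2821,8.5412) T_B=(21.2890,27.0341) sweep=106.3645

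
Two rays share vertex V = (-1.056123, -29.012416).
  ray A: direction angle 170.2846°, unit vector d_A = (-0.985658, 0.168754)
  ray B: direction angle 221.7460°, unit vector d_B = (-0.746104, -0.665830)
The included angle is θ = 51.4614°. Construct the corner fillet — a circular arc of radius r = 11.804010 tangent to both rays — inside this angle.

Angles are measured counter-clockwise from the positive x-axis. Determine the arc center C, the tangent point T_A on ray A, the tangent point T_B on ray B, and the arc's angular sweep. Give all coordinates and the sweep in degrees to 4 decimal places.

center=(-27.1901,-36.5138) T_A=(-25.1982,-24.8791) T_B=(-19.3307,-45.3208) sweep=128.5386

bisector direction at 196.0153° = (-0.961188,-0.275894)
center distance |VC| = r/sin(θ/2) = 11.804010/sin(25.7307°) = 27.189294
C = V + |VC|·bis = (-27.1901,-36.5138)
T_A = V + ((C−V)·d_A)·d_A = V + 24.4933·d_A = (-25.1982,-24.8791)
T_B = V + ((C−V)·d_B)·d_B = V + 24.4933·d_B = (-19.3307,-45.3208)
sweep = 180° − θ = 128.5386°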